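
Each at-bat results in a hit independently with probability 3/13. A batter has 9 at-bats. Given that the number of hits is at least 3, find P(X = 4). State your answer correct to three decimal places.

X ~ Binomial(9, 0.230769). Want P(X=4 | X≥3) = P(X=4) / P(X≥3).
P(X=4) = C(9,4)·0.230769^4·0.769231^5 = 0.09624
P(X≥3) = 1 − 0.09430 − 0.25461 − 0.30553 = 0.34556
Ratio = 0.09624 / 0.34556 = 0.27851

0.279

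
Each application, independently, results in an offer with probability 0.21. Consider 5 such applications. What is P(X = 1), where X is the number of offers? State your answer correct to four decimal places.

X ~ Binomial(n=5, p=0.21).
P(X=1) = C(5,1) · p^1 · (1−p)^4
= 5 · 0.21 · 0.3895 = 0.408976

0.4090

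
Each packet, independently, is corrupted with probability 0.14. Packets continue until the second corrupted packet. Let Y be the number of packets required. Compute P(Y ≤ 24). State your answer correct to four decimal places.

0.8685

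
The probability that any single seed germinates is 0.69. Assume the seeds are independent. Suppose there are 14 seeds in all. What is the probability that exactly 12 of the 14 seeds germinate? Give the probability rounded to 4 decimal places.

X ~ Binomial(n=14, p=0.69).
P(X=12) = C(14,12) · p^12 · (1−p)^2
= 91 · 0.011646 · 0.0961 = 0.101848

0.1018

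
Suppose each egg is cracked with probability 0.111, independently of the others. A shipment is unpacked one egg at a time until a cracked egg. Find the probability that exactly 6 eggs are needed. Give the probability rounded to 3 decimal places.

0.062

Geometric (trials to first success), p = 0.111.
P(Y = 6) = (1−p)^5 · p = 0.55528 · 0.111 = 0.06164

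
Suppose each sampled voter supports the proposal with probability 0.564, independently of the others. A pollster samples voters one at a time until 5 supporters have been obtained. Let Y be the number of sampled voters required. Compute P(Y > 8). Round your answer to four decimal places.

0.4902

Needing more than 8 sampled voters ⇔ fewer than 5 successes in the first 8. With X ~ Binomial(8, 0.564), P(Y > 8) = P(X ≤ 4).
  k=0: C(8,0)·0.564^0·0.436^8 = 0.001306
  k=1: C(8,1)·0.564^1·0.436^7 = 0.013514
  k=2: C(8,2)·0.564^2·0.436^6 = 0.061184
  k=3: C(8,3)·0.564^3·0.436^5 = 0.158292
  k=4: C(8,4)·0.564^4·0.436^4 = 0.255953
P(X ≤ 4) = 0.490248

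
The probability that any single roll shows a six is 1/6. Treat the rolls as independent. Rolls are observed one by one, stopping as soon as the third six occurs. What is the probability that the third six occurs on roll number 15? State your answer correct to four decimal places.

0.0473

Y = trial on which the third success occurs; negative binomial, r=3, p=0.166667.
P(Y=15) = C(14,2) · p^3 · (1−p)^12
= 91 · 0.0046296 · 0.11216 = 0.047251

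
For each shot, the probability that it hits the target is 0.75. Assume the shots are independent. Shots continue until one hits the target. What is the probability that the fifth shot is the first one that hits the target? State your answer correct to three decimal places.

0.003

Geometric (trials to first success), p = 0.75.
P(Y = 5) = (1−p)^4 · p = 0.0039062 · 0.75 = 0.00293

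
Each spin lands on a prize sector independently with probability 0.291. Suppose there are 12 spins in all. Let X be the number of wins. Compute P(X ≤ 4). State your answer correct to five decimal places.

X ~ Binomial(12, 0.291); P(X ≤ 4) = Σ C(12,k) p^k (1−p)^(12−k) over k:
  k=0: C(12,0)·0.291^0·0.709^12 = 0.0161345
  k=1: C(12,1)·0.291^1·0.709^11 = 0.0794663
  k=2: C(12,2)·0.291^2·0.709^10 = 0.1793875
  k=3: C(12,3)·0.291^3·0.709^9 = 0.2454244
  k=4: C(12,4)·0.291^4·0.709^8 = 0.2266455
Total = 0.7470582

0.74706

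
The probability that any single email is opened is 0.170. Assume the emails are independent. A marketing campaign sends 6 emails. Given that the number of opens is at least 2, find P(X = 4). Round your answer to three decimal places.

0.032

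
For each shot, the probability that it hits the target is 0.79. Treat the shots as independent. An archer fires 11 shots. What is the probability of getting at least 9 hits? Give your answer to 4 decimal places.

0.5842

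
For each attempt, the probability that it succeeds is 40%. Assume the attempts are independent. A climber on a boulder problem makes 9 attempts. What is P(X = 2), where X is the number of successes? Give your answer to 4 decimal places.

0.1612

X ~ Binomial(n=9, p=0.40).
P(X=2) = C(9,2) · p^2 · (1−p)^7
= 36 · 0.16 · 0.027994 = 0.161243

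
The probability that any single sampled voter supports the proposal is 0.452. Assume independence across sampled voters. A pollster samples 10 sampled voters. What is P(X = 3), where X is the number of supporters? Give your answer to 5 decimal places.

0.16446

X ~ Binomial(n=10, p=0.452).
P(X=3) = C(10,3) · p^3 · (1−p)^7
= 120 · 0.092345 · 0.014841 = 0.1644601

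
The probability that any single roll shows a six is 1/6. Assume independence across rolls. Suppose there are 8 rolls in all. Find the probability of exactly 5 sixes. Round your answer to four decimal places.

0.0042

X ~ Binomial(n=8, p=0.166667).
P(X=5) = C(8,5) · p^5 · (1−p)^3
= 56 · 0.0001286 · 0.5787 = 0.004168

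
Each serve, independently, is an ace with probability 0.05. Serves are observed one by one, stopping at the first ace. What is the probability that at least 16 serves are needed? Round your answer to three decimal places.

0.463

Y = number of serves to the first success; geometric, p = 0.05.
P(Y > 15) = P(first 15 all fail) = (1−p)^15 = 0.46329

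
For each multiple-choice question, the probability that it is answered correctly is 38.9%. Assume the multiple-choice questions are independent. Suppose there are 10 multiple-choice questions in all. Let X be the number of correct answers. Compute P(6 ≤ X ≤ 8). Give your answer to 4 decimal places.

X ~ Binomial(10, 0.389); P(6 ≤ X ≤ 8) = Σ C(10,k) p^k (1−p)^(10−k) over k:
  k=6: C(10,6)·0.389^6·0.611^4 = 0.101410
  k=7: C(10,7)·0.389^7·0.611^3 = 0.036894
  k=8: C(10,8)·0.389^8·0.611^2 = 0.008808
Total = 0.147112

0.1471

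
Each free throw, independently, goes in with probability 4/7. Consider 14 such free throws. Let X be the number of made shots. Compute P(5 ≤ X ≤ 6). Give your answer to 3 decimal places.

X ~ Binomial(14, 0.571429); P(5 ≤ X ≤ 6) = Σ C(14,k) p^k (1−p)^(14−k) over k:
  k=5: C(14,5)·0.571429^5·0.428571^9 = 0.05950
  k=6: C(14,6)·0.571429^6·0.428571^8 = 0.11899
Total = 0.17849

0.178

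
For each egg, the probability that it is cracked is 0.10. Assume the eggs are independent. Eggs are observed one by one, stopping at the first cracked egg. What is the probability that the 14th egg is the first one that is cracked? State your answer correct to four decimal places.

0.0254

Geometric (trials to first success), p = 0.10.
P(Y = 14) = (1−p)^13 · p = 0.25419 · 0.10 = 0.025419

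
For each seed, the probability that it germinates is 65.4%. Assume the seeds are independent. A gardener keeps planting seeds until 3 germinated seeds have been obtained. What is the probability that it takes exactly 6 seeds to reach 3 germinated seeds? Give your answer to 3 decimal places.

0.116

Y = trial on which the third success occurs; negative binomial, r=3, p=0.654.
P(Y=6) = C(5,2) · p^3 · (1−p)^3
= 10 · 0.27973 · 0.041422 = 0.11587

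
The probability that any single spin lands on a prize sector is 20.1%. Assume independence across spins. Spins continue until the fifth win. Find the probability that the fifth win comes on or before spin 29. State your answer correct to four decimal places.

Finishing within 29 spins ⇔ at least 5 successes in the first 29. With X ~ Binomial(29, 0.201), P(Y ≤ 29) = 1 − P(X ≤ 4).
  k=0: C(29,0)·0.201^0·0.799^29 = 0.001492
  k=1: C(29,1)·0.201^1·0.799^28 = 0.010887
  k=2: C(29,2)·0.201^2·0.799^27 = 0.038343
  k=3: C(29,3)·0.201^3·0.799^26 = 0.086811
  k=4: C(29,4)·0.201^4·0.799^25 = 0.141950
1 − 0.279482 = 0.720518

0.7205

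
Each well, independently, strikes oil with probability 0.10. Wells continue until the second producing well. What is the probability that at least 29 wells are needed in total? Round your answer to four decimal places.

Needing more than 28 wells ⇔ fewer than 2 successes in the first 28. With X ~ Binomial(28, 0.10), P(Y > 28) = P(X ≤ 1).
  k=0: C(28,0)·0.10^0·0.90^28 = 0.052335
  k=1: C(28,1)·0.10^1·0.90^27 = 0.162819
P(X ≤ 1) = 0.215154

0.2152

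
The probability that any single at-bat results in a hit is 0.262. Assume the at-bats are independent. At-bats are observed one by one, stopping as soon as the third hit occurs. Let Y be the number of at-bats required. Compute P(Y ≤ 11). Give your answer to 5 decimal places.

0.58134

Finishing within 11 at-bats ⇔ at least 3 successes in the first 11. With X ~ Binomial(11, 0.262), P(Y ≤ 11) = 1 − P(X ≤ 2).
  k=0: C(11,0)·0.262^0·0.738^11 = 0.0353688
  k=1: C(11,1)·0.262^1·0.738^10 = 0.1381203
  k=2: C(11,2)·0.262^2·0.738^9 = 0.2451729
1 − 0.4186620 = 0.5813380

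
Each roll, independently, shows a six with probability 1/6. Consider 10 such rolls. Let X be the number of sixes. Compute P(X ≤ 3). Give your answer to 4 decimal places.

X ~ Binomial(10, 0.166667); P(X ≤ 3) = Σ C(10,k) p^k (1−p)^(10−k) over k:
  k=0: C(10,0)·0.166667^0·0.833333^10 = 0.161506
  k=1: C(10,1)·0.166667^1·0.833333^9 = 0.323011
  k=2: C(10,2)·0.166667^2·0.833333^8 = 0.290710
  k=3: C(10,3)·0.166667^3·0.833333^7 = 0.155045
Total = 0.930272

0.9303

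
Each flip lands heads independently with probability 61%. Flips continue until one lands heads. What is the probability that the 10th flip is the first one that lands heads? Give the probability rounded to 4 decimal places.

0.0001

Geometric (trials to first success), p = 0.61.
P(Y = 10) = (1−p)^9 · p = 0.00020873 · 0.61 = 0.000127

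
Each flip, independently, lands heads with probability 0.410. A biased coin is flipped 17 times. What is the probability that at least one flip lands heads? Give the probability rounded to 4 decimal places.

P(at least one) = 1 − P(none) = 1 − (1 − 0.41)^17
= 1 − 0.000127 = 0.999873

0.9999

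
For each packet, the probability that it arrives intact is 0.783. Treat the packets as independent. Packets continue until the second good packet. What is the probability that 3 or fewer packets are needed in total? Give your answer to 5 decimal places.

Finishing within 3 packets ⇔ at least 2 successes in the first 3. With X ~ Binomial(3, 0.783), P(Y ≤ 3) = 1 − P(X ≤ 1).
  k=0: C(3,0)·0.783^0·0.217^3 = 0.0102183
  k=1: C(3,1)·0.783^1·0.217^2 = 0.1106121
1 − 0.1208304 = 0.8791696

0.87917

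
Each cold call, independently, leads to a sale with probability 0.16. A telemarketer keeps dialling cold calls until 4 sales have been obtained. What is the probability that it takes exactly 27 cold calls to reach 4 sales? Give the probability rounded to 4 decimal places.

0.0309

Y = trial on which the fourth success occurs; negative binomial, r=4, p=0.16.
P(Y=27) = C(26,3) · p^4 · (1−p)^23
= 2600 · 0.00065536 · 0.018131 = 0.030894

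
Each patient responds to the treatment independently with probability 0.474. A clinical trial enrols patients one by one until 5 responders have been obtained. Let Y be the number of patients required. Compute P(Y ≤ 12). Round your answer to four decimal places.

0.7520

Finishing within 12 patients ⇔ at least 5 successes in the first 12. With X ~ Binomial(12, 0.474), P(Y ≤ 12) = 1 − P(X ≤ 4).
  k=0: C(12,0)·0.474^0·0.526^12 = 0.000449
  k=1: C(12,1)·0.474^1·0.526^11 = 0.004851
  k=2: C(12,2)·0.474^2·0.526^10 = 0.024041
  k=3: C(12,3)·0.474^3·0.526^9 = 0.072215
  k=4: C(12,4)·0.474^4·0.526^8 = 0.146421
1 − 0.247977 = 0.752023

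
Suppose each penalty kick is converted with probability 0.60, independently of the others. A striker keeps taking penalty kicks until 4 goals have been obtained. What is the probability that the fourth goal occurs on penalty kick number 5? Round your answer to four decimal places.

0.2074

Y = trial on which the fourth success occurs; negative binomial, r=4, p=0.60.
P(Y=5) = C(4,3) · p^4 · (1−p)^1
= 4 · 0.1296 · 0.4 = 0.207360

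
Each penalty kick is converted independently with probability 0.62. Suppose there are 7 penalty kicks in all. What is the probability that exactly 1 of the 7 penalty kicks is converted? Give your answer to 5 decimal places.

0.01307

X ~ Binomial(n=7, p=0.62).
P(X=1) = C(7,1) · p^1 · (1−p)^6
= 7 · 0.62 · 0.0030109 = 0.0130675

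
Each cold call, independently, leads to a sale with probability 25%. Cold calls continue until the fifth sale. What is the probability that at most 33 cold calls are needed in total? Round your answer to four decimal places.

0.9414

Finishing within 33 cold calls ⇔ at least 5 successes in the first 33. With X ~ Binomial(33, 0.25), P(Y ≤ 33) = 1 − P(X ≤ 4).
  k=0: C(33,0)·0.25^0·0.75^33 = 0.000075
  k=1: C(33,1)·0.25^1·0.75^32 = 0.000829
  k=2: C(33,2)·0.25^2·0.75^31 = 0.004420
  k=3: C(33,3)·0.25^3·0.75^30 = 0.015224
  k=4: C(33,4)·0.25^4·0.75^29 = 0.038060
1 − 0.058608 = 0.941392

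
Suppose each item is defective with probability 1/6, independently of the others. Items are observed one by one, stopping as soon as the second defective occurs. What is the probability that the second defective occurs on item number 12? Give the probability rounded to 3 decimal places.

Y = trial on which the second success occurs; negative binomial, r=2, p=0.166667.
P(Y=12) = C(11,1) · p^2 · (1−p)^10
= 11 · 0.027778 · 0.16151 = 0.04935

0.049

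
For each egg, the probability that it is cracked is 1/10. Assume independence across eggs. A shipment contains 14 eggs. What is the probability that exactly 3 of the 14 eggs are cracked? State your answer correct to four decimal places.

X ~ Binomial(n=14, p=0.10).
P(X=3) = C(14,3) · p^3 · (1−p)^11
= 364 · 0.001 · 0.31381 = 0.114227

0.1142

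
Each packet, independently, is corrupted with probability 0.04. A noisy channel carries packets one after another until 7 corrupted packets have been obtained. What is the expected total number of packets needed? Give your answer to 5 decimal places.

Y = total packets until the seventh success; negative binomial with r=7, p=0.04.
E[Y] = r / p = 7 / 0.04 = 175.0000000

175.00000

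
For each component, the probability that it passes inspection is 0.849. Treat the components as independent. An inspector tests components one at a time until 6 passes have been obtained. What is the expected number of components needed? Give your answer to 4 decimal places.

7.0671

Y = total components until the sixth success; negative binomial with r=6, p=0.849.
E[Y] = r / p = 6 / 0.849 = 7.067138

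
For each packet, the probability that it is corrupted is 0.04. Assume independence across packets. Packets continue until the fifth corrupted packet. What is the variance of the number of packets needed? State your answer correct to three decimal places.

Y = total packets until the fifth success; negative binomial with r=5, p=0.04.
Var(Y) = r(1−p)/p² = 5·0.96 / 0.04² = 3000.00000

3000.000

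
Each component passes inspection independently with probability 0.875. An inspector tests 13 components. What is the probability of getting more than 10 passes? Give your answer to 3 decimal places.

X ~ Binomial(13, 0.875); P(X ≥ 11) = Σ C(13,k) p^k (1−p)^(13−k) over k:
  k=11: C(13,11)·0.875^11·0.125^2 = 0.28055
  k=12: C(13,12)·0.875^12·0.125^1 = 0.32730
  k=13: C(13,13)·0.875^13·0.125^0 = 0.17624
Total = 0.78409

0.784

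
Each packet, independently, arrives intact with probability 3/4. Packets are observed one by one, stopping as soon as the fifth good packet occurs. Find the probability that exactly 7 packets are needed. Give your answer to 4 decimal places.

0.2225

Y = trial on which the fifth success occurs; negative binomial, r=5, p=0.75.
P(Y=7) = C(6,4) · p^5 · (1−p)^2
= 15 · 0.2373 · 0.0625 = 0.222473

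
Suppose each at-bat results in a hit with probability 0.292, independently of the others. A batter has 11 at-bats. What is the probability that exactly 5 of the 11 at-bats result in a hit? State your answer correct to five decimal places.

X ~ Binomial(n=11, p=0.292).
P(X=5) = C(11,5) · p^5 · (1−p)^6
= 462 · 0.0021228 · 0.12595 = 0.1235253

0.12353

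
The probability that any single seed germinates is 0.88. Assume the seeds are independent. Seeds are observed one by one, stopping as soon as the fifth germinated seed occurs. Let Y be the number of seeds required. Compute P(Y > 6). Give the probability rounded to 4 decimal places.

0.1556

Needing more than 6 seeds ⇔ fewer than 5 successes in the first 6. With X ~ Binomial(6, 0.88), P(Y > 6) = P(X ≤ 4).
  k=0: C(6,0)·0.88^0·0.12^6 = 0.000003
  k=1: C(6,1)·0.88^1·0.12^5 = 0.000131
  k=2: C(6,2)·0.88^2·0.12^4 = 0.002409
  k=3: C(6,3)·0.88^3·0.12^3 = 0.023552
  k=4: C(6,4)·0.88^4·0.12^2 = 0.129534
P(X ≤ 4) = 0.155629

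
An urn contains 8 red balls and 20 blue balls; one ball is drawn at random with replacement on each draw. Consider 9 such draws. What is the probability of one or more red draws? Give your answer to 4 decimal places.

P(at least one) = 1 − P(none) = 1 − (1 − 0.285714)^9
= 1 − 0.048400 = 0.951600

0.9516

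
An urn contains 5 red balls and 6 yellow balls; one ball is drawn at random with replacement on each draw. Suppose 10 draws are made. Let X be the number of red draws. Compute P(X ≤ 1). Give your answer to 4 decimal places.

0.0218

X ~ Binomial(10, 0.454545); P(X ≤ 1) = Σ C(10,k) p^k (1−p)^(10−k) over k:
  k=0: C(10,0)·0.454545^0·0.545455^10 = 0.002331
  k=1: C(10,1)·0.454545^1·0.545455^9 = 0.019427
Total = 0.021758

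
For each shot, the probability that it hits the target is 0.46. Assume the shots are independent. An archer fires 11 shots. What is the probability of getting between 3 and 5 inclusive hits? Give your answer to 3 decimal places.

0.550

X ~ Binomial(11, 0.46); P(3 ≤ X ≤ 5) = Σ C(11,k) p^k (1−p)^(11−k) over k:
  k=3: C(11,3)·0.46^3·0.54^8 = 0.11612
  k=4: C(11,4)·0.46^4·0.54^7 = 0.19783
  k=5: C(11,5)·0.46^5·0.54^6 = 0.23594
Total = 0.54989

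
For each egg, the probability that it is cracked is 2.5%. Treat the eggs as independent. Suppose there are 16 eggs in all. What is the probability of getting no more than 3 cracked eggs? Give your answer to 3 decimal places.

0.999

X ~ Binomial(16, 0.025); P(X ≤ 3) = Σ C(16,k) p^k (1−p)^(16−k) over k:
  k=0: C(16,0)·0.025^0·0.975^16 = 0.66692
  k=1: C(16,1)·0.025^1·0.975^15 = 0.27361
  k=2: C(16,2)·0.025^2·0.975^14 = 0.05262
  k=3: C(16,3)·0.025^3·0.975^13 = 0.00630
Total = 0.99944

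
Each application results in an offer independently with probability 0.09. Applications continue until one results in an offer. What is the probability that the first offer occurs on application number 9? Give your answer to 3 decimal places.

Geometric (trials to first success), p = 0.09.
P(Y = 9) = (1−p)^8 · p = 0.47025 · 0.09 = 0.04232

0.042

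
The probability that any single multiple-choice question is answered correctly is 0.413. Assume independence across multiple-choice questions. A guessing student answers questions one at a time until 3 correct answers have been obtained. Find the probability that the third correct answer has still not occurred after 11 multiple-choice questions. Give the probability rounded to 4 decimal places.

0.1025

Needing more than 11 multiple-choice questions ⇔ fewer than 3 successes in the first 11. With X ~ Binomial(11, 0.413), P(Y > 11) = P(X ≤ 2).
  k=0: C(11,0)·0.413^0·0.587^11 = 0.002851
  k=1: C(11,1)·0.413^1·0.587^10 = 0.022066
  k=2: C(11,2)·0.413^2·0.587^9 = 0.077626
P(X ≤ 2) = 0.102543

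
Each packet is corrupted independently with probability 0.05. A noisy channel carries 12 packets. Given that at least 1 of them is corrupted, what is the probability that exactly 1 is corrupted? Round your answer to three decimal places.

X ~ Binomial(12, 0.05). Want P(X=1 | X≥1) = P(X=1) / P(X≥1).
P(X=1) = C(12,1)·0.05^1·0.95^11 = 0.34128
P(X≥1) = 1 − 0.54036 = 0.45964
Ratio = 0.34128 / 0.45964 = 0.74249

0.742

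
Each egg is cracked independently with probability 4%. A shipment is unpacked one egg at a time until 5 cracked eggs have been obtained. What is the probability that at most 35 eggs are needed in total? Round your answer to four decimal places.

Finishing within 35 eggs ⇔ at least 5 successes in the first 35. With X ~ Binomial(35, 0.04), P(Y ≤ 35) = 1 − P(X ≤ 4).
  k=0: C(35,0)·0.04^0·0.96^35 = 0.239603
  k=1: C(35,1)·0.04^1·0.96^34 = 0.349422
  k=2: C(35,2)·0.04^2·0.96^33 = 0.247507
  k=3: C(35,3)·0.04^3·0.96^32 = 0.113441
  k=4: C(35,4)·0.04^4·0.96^31 = 0.037814
1 − 0.987787 = 0.012213

0.0122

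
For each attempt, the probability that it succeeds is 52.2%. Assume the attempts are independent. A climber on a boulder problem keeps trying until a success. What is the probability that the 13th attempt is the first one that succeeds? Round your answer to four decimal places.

Geometric (trials to first success), p = 0.522.
P(Y = 13) = (1−p)^12 · p = 0.00014228 · 0.522 = 0.000074

0.0001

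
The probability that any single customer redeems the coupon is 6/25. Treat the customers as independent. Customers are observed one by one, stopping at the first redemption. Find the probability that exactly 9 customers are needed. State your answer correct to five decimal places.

0.02671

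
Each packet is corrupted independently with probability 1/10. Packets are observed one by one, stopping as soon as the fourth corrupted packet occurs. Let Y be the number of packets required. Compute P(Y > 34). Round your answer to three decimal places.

0.554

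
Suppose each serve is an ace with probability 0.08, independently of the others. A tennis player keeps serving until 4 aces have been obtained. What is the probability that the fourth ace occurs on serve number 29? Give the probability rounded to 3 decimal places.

0.017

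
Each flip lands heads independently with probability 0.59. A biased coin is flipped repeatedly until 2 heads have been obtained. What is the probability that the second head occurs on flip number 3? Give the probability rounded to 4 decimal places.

0.2854

Y = trial on which the second success occurs; negative binomial, r=2, p=0.59.
P(Y=3) = C(2,1) · p^2 · (1−p)^1
= 2 · 0.3481 · 0.41 = 0.285442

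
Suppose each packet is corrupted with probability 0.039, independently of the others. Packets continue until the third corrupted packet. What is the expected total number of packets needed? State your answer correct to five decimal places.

Y = total packets until the third success; negative binomial with r=3, p=0.039.
E[Y] = r / p = 3 / 0.039 = 76.9230769

76.92308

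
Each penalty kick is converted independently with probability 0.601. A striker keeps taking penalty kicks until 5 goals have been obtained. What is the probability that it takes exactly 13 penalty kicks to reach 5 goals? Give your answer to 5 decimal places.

0.02493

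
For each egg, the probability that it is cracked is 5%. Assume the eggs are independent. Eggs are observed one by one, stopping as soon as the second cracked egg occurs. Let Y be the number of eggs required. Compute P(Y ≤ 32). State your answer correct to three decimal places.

0.480

Finishing within 32 eggs ⇔ at least 2 successes in the first 32. With X ~ Binomial(32, 0.05), P(Y ≤ 32) = 1 − P(X ≤ 1).
  k=0: C(32,0)·0.05^0·0.95^32 = 0.19371
  k=1: C(32,1)·0.05^1·0.95^31 = 0.32625
1 − 0.51996 = 0.48004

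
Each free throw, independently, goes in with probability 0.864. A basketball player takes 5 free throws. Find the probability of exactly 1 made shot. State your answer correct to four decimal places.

X ~ Binomial(n=5, p=0.864).
P(X=1) = C(5,1) · p^1 · (1−p)^4
= 5 · 0.864 · 0.0003421 = 0.001478

0.0015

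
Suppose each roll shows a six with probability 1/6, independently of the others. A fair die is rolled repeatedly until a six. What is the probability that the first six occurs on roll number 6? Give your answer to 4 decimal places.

0.0670

Geometric (trials to first success), p = 0.166667.
P(Y = 6) = (1−p)^5 · p = 0.40188 · 0.166667 = 0.066980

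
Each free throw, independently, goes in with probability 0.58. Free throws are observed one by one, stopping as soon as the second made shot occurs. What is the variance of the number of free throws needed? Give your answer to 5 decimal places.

Y = total free throws until the second success; negative binomial with r=2, p=0.58.
Var(Y) = r(1−p)/p² = 2·0.42 / 0.58² = 2.4970273

2.49703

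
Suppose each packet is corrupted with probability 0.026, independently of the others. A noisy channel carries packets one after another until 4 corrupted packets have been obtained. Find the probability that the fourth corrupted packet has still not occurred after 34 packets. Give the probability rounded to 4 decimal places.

0.9886

Needing more than 34 packets ⇔ fewer than 4 successes in the first 34. With X ~ Binomial(34, 0.026), P(Y > 34) = P(X ≤ 3).
  k=0: C(34,0)·0.026^0·0.974^34 = 0.408324
  k=1: C(34,1)·0.026^1·0.974^33 = 0.370594
  k=2: C(34,2)·0.026^2·0.974^32 = 0.163229
  k=3: C(34,3)·0.026^3·0.974^31 = 0.046477
P(X ≤ 3) = 0.988623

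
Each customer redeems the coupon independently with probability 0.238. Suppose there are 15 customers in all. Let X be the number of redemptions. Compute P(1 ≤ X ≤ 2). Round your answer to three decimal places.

X ~ Binomial(15, 0.238); P(1 ≤ X ≤ 2) = Σ C(15,k) p^k (1−p)^(15−k) over k:
  k=1: C(15,1)·0.238^1·0.762^14 = 0.07944
  k=2: C(15,2)·0.238^2·0.762^13 = 0.17368
Total = 0.25312

0.253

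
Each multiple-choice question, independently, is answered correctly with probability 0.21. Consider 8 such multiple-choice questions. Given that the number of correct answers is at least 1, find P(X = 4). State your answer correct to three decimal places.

0.063

X ~ Binomial(8, 0.21). Want P(X=4 | X≥1) = P(X=4) / P(X≥1).
P(X=4) = C(8,4)·0.21^4·0.79^4 = 0.05303
P(X≥1) = 1 − 0.15171 = 0.84829
Ratio = 0.05303 / 0.84829 = 0.06251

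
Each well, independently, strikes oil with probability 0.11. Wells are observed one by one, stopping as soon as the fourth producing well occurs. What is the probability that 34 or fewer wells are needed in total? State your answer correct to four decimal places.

Finishing within 34 wells ⇔ at least 4 successes in the first 34. With X ~ Binomial(34, 0.11), P(Y ≤ 34) = 1 − P(X ≤ 3).
  k=0: C(34,0)·0.11^0·0.89^34 = 0.019022
  k=1: C(34,1)·0.11^1·0.89^33 = 0.079936
  k=2: C(34,2)·0.11^2·0.89^32 = 0.163015
  k=3: C(34,3)·0.11^3·0.89^31 = 0.214912
1 − 0.476885 = 0.523115

0.5231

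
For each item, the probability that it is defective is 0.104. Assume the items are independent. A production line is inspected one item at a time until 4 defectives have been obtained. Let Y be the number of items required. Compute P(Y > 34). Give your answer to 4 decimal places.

0.5226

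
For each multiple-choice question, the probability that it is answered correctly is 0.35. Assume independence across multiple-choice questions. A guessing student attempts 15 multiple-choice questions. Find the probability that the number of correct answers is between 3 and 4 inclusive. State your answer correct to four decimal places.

X ~ Binomial(15, 0.35); P(3 ≤ X ≤ 4) = Σ C(15,k) p^k (1−p)^(15−k) over k:
  k=3: C(15,3)·0.35^3·0.65^12 = 0.110962
  k=4: C(15,4)·0.35^4·0.65^11 = 0.179247
Total = 0.290209

0.2902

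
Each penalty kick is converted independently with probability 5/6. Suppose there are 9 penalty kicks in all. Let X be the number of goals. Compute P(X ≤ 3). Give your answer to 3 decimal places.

X ~ Binomial(9, 0.833333); P(X ≤ 3) = Σ C(9,k) p^k (1−p)^(9−k) over k:
  k=0: C(9,0)·0.833333^0·0.166667^9 = 0.00000
  k=1: C(9,1)·0.833333^1·0.166667^8 = 0.00000
  k=2: C(9,2)·0.833333^2·0.166667^7 = 0.00009
  k=3: C(9,3)·0.833333^3·0.166667^6 = 0.00104
Total = 0.00114

0.001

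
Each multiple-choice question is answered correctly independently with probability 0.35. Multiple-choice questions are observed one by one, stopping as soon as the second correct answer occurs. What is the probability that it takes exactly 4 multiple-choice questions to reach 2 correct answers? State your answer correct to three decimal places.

0.155

Y = trial on which the second success occurs; negative binomial, r=2, p=0.35.
P(Y=4) = C(3,1) · p^2 · (1−p)^2
= 3 · 0.1225 · 0.4225 = 0.15527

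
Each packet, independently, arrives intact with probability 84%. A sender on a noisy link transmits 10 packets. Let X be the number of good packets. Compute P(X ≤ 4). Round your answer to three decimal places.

X ~ Binomial(10, 0.84); P(X ≤ 4) = Σ C(10,k) p^k (1−p)^(10−k) over k:
  k=0: C(10,0)·0.84^0·0.16^10 = 0.00000
  k=1: C(10,1)·0.84^1·0.16^9 = 0.00000
  k=2: C(10,2)·0.84^2·0.16^8 = 0.00001
  k=3: C(10,3)·0.84^3·0.16^7 = 0.00019
  k=4: C(10,4)·0.84^4·0.16^6 = 0.00175
Total = 0.00196

0.002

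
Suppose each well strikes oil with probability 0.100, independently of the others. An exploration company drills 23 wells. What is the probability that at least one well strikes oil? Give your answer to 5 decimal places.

0.91137

P(at least one) = 1 − P(none) = 1 − (1 − 0.10)^23
= 1 − 0.0886294 = 0.9113706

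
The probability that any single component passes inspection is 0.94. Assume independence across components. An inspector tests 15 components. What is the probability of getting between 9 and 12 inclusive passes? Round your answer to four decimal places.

0.0571

X ~ Binomial(15, 0.94); P(9 ≤ X ≤ 12) = Σ C(15,k) p^k (1−p)^(15−k) over k:
  k=9: C(15,9)·0.94^9·0.06^6 = 0.000134
  k=10: C(15,10)·0.94^10·0.06^5 = 0.001258
  k=11: C(15,11)·0.94^11·0.06^4 = 0.008957
  k=12: C(15,12)·0.94^12·0.06^3 = 0.046773
Total = 0.057122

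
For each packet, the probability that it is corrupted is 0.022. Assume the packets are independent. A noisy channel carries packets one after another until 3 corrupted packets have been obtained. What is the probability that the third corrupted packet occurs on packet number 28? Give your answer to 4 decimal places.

Y = trial on which the third success occurs; negative binomial, r=3, p=0.022.
P(Y=28) = C(27,2) · p^3 · (1−p)^25
= 351 · 1.0648e-05 · 0.57342 = 0.002143

0.0021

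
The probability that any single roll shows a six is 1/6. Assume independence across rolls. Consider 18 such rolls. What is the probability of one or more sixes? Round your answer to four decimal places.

0.9624

P(at least one) = 1 − P(none) = 1 − (1 − 0.166667)^18
= 1 − 0.037561 = 0.962439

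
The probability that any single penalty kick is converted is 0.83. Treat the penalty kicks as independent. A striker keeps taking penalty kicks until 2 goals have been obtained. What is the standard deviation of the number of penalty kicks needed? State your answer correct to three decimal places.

0.703

Y = total penalty kicks until the second success; negative binomial with r=2, p=0.83.
SD(Y) = √[r(1−p)/p²] = √(0.49354) = 0.70252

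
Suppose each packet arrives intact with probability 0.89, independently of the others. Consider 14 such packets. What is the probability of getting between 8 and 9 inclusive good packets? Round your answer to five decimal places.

X ~ Binomial(14, 0.89); P(8 ≤ X ≤ 9) = Σ C(14,k) p^k (1−p)^(14−k) over k:
  k=8: C(14,8)·0.89^8·0.11^6 = 0.0020943
  k=9: C(14,9)·0.89^9·0.11^5 = 0.0112963
Total = 0.0133906

0.01339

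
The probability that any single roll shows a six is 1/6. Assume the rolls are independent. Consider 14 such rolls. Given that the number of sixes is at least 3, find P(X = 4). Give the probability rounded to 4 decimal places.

0.2966

X ~ Binomial(14, 0.166667). Want P(X=4 | X≥3) = P(X=4) / P(X≥3).
P(X=4) = C(14,4)·0.166667^4·0.833333^10 = 0.124743
P(X≥3) = 1 − 0.077887 − 0.218082 − 0.283507 = 0.420524
Ratio = 0.124743 / 0.420524 = 0.296637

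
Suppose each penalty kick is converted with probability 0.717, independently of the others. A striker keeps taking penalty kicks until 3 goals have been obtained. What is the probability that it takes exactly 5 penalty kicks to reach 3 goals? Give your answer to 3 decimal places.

0.177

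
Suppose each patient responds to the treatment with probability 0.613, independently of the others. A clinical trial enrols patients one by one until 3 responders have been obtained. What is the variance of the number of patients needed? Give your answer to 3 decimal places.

3.090

Y = total patients until the third success; negative binomial with r=3, p=0.613.
Var(Y) = r(1−p)/p² = 3·0.387 / 0.613² = 3.08966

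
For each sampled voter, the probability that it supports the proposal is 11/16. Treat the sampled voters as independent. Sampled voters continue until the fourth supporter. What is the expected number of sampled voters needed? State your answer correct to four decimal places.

Y = total sampled voters until the fourth success; negative binomial with r=4, p=0.6875.
E[Y] = r / p = 4 / 0.6875 = 5.818182

5.8182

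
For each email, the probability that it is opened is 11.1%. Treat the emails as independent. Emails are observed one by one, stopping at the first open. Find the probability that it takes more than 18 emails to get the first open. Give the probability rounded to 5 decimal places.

0.12029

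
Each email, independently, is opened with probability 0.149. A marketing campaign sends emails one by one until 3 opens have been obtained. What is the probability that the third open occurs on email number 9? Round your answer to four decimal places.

Y = trial on which the third success occurs; negative binomial, r=3, p=0.149.
P(Y=9) = C(8,2) · p^3 · (1−p)^6
= 28 · 0.0033079 · 0.37982 = 0.035180

0.0352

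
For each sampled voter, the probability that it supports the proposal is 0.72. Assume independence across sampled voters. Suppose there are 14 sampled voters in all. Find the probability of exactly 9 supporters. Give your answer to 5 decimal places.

0.17916

X ~ Binomial(n=14, p=0.72).
P(X=9) = C(14,9) · p^9 · (1−p)^5
= 2002 · 0.051999 · 0.001721 = 0.1791623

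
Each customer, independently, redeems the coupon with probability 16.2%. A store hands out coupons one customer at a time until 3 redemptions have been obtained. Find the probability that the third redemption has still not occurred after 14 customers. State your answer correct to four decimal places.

0.5986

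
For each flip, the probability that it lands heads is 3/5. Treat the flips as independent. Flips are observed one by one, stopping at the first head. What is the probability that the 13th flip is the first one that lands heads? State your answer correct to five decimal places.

Geometric (trials to first success), p = 0.60.
P(Y = 13) = (1−p)^12 · p = 1.6777e-05 · 0.60 = 0.0000101

0.00001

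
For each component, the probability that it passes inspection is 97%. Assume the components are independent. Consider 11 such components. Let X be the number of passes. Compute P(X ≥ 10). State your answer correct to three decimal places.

0.959

X ~ Binomial(11, 0.97); P(X ≥ 10) = Σ C(11,k) p^k (1−p)^(11−k) over k:
  k=10: C(11,10)·0.97^10·0.03^1 = 0.24335
  k=11: C(11,11)·0.97^11·0.03^0 = 0.71530
Total = 0.95865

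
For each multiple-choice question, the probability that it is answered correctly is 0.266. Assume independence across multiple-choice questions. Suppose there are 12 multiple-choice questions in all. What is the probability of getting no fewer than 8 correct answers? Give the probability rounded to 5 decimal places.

0.00425

X ~ Binomial(12, 0.266); P(X ≥ 8) = Σ C(12,k) p^k (1−p)^(12−k) over k:
  k=8: C(12,8)·0.266^8·0.734^4 = 0.0036012
  k=9: C(12,9)·0.266^9·0.734^3 = 0.0005800
  k=10: C(12,10)·0.266^10·0.734^2 = 0.0000631
  k=11: C(12,11)·0.266^11·0.734^1 = 0.0000042
  k=12: C(12,12)·0.266^12·0.734^0 = 0.0000001
Total = 0.0042485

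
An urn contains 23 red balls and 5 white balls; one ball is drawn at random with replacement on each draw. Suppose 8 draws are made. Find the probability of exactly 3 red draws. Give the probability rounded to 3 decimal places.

0.006

X ~ Binomial(n=8, p=0.821429).
P(X=3) = C(8,3) · p^3 · (1−p)^5
= 56 · 0.55425 · 0.00018158 = 0.00564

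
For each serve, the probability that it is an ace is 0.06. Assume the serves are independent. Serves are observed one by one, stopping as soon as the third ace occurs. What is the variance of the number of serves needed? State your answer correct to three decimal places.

Y = total serves until the third success; negative binomial with r=3, p=0.06.
Var(Y) = r(1−p)/p² = 3·0.94 / 0.06² = 783.33333

783.333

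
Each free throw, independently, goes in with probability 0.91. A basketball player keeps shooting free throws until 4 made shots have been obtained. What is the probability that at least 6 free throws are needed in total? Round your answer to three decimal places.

0.067

Needing more than 5 free throws ⇔ fewer than 4 successes in the first 5. With X ~ Binomial(5, 0.91), P(Y > 5) = P(X ≤ 3).
  k=0: C(5,0)·0.91^0·0.09^5 = 0.00001
  k=1: C(5,1)·0.91^1·0.09^4 = 0.00030
  k=2: C(5,2)·0.91^2·0.09^3 = 0.00604
  k=3: C(5,3)·0.91^3·0.09^2 = 0.06104
P(X ≤ 3) = 0.06738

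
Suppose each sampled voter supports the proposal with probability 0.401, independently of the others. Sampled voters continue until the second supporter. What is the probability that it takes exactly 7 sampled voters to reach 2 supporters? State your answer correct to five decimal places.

0.07440

Y = trial on which the second success occurs; negative binomial, r=2, p=0.401.
P(Y=7) = C(6,1) · p^2 · (1−p)^5
= 6 · 0.1608 · 0.077114 = 0.0744002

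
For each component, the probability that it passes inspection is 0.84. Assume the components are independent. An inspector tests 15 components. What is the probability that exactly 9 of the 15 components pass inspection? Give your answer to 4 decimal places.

0.0175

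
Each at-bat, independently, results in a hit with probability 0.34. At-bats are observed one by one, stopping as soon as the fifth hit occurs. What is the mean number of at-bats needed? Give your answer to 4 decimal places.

14.7059

Y = total at-bats until the fifth success; negative binomial with r=5, p=0.34.
E[Y] = r / p = 5 / 0.34 = 14.705882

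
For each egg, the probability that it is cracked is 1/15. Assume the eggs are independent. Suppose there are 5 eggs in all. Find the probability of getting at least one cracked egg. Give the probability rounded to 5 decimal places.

0.29175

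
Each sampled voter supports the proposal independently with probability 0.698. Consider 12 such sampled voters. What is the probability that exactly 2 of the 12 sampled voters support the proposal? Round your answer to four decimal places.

0.0002

X ~ Binomial(n=12, p=0.698).
P(X=2) = C(12,2) · p^2 · (1−p)^10
= 66 · 0.4872 · 6.3106e-06 = 0.000203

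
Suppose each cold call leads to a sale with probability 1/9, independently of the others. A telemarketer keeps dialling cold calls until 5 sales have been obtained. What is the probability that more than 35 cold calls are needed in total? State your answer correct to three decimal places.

Needing more than 35 cold calls ⇔ fewer than 5 successes in the first 35. With X ~ Binomial(35, 0.111111), P(Y > 35) = P(X ≤ 4).
  k=0: C(35,0)·0.111111^0·0.888889^35 = 0.01621
  k=1: C(35,1)·0.111111^1·0.888889^34 = 0.07090
  k=2: C(35,2)·0.111111^2·0.888889^33 = 0.15066
  k=3: C(35,3)·0.111111^3·0.888889^32 = 0.20716
  k=4: C(35,4)·0.111111^4·0.888889^31 = 0.20716
P(X ≤ 4) = 0.65208

0.652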